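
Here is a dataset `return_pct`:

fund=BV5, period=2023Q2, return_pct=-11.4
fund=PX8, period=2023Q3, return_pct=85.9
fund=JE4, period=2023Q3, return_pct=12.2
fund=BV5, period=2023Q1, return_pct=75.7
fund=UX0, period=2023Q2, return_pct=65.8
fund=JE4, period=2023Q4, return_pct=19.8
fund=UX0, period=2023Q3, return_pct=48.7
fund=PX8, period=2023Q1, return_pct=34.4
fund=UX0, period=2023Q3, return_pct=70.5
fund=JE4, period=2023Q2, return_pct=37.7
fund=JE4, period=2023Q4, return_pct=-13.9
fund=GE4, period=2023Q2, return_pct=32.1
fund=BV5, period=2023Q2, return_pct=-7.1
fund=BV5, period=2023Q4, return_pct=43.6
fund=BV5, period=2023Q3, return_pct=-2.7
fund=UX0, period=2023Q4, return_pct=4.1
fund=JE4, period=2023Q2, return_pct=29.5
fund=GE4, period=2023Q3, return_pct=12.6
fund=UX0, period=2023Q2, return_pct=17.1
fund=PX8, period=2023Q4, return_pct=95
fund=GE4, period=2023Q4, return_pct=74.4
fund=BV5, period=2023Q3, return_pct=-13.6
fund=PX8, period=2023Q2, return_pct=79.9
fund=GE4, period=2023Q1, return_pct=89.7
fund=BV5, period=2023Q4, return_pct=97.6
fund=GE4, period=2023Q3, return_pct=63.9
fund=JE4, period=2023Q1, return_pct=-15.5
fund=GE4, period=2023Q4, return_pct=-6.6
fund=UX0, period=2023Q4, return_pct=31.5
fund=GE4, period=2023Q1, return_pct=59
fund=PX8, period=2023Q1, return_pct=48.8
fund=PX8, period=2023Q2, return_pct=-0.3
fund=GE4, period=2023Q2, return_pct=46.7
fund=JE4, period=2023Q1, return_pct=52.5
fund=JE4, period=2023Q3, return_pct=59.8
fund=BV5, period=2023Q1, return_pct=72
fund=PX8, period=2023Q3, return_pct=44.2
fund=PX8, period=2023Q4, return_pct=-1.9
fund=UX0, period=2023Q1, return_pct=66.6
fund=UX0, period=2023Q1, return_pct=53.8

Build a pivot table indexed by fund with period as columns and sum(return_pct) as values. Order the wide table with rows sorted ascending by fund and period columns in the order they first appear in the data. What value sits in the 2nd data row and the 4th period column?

With rows sorted ascending by fund, row 2 is fund=GE4. period columns in first-appearance order: 2023Q2, 2023Q3, 2023Q1, 2023Q4; column 4 is 2023Q4.
Long rows with fund=GE4, period=2023Q4: 74.4 + -6.6 = 67.8.

67.8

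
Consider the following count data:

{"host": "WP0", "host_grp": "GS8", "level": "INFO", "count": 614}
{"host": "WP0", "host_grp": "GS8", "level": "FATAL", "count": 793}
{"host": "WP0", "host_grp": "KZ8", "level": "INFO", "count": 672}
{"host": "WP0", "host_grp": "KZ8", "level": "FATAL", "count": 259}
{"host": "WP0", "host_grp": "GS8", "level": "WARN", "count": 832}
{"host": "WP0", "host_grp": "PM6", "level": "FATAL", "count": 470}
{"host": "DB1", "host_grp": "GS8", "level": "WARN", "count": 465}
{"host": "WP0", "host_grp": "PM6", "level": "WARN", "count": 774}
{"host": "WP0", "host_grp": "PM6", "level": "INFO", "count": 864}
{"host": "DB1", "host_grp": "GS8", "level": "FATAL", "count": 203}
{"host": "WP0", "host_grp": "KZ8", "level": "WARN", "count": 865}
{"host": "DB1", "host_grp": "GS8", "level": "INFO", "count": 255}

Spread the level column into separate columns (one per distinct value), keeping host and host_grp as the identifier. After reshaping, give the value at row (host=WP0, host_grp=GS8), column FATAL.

793

Wide layout: rows indexed by host and host_grp, columns are the 3 distinct level values (INFO, FATAL, WARN).
Cell (host=WP0, host_grp=GS8, level=FATAL) draws from the long row where host=WP0, host_grp=GS8 and level=FATAL, which has count=793.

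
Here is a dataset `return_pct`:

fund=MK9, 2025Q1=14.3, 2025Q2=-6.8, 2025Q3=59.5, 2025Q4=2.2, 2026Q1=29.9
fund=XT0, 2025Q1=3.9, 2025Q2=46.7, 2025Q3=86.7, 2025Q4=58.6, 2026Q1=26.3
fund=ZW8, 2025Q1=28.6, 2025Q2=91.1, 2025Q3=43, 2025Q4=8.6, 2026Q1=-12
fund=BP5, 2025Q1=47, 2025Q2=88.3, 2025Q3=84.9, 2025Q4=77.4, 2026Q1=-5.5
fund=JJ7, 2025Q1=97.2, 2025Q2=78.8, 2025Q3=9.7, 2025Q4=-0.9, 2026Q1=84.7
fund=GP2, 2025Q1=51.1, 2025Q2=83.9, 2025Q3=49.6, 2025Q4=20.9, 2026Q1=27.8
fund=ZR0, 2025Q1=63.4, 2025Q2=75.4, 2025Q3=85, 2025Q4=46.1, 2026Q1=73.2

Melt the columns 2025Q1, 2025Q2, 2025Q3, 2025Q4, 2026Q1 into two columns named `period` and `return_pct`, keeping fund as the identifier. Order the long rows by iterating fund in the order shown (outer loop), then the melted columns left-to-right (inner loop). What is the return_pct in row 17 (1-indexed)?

35 rows total (7 × 5). Row 17: index ⌊(17-1)/5⌋ = 3 into fund → BP5; (17-1) mod 5 = 1 into the melted columns → 2025Q2.
So row 17 is (BP5, 2025Q2, 88.3); return_pct = 88.3.

88.3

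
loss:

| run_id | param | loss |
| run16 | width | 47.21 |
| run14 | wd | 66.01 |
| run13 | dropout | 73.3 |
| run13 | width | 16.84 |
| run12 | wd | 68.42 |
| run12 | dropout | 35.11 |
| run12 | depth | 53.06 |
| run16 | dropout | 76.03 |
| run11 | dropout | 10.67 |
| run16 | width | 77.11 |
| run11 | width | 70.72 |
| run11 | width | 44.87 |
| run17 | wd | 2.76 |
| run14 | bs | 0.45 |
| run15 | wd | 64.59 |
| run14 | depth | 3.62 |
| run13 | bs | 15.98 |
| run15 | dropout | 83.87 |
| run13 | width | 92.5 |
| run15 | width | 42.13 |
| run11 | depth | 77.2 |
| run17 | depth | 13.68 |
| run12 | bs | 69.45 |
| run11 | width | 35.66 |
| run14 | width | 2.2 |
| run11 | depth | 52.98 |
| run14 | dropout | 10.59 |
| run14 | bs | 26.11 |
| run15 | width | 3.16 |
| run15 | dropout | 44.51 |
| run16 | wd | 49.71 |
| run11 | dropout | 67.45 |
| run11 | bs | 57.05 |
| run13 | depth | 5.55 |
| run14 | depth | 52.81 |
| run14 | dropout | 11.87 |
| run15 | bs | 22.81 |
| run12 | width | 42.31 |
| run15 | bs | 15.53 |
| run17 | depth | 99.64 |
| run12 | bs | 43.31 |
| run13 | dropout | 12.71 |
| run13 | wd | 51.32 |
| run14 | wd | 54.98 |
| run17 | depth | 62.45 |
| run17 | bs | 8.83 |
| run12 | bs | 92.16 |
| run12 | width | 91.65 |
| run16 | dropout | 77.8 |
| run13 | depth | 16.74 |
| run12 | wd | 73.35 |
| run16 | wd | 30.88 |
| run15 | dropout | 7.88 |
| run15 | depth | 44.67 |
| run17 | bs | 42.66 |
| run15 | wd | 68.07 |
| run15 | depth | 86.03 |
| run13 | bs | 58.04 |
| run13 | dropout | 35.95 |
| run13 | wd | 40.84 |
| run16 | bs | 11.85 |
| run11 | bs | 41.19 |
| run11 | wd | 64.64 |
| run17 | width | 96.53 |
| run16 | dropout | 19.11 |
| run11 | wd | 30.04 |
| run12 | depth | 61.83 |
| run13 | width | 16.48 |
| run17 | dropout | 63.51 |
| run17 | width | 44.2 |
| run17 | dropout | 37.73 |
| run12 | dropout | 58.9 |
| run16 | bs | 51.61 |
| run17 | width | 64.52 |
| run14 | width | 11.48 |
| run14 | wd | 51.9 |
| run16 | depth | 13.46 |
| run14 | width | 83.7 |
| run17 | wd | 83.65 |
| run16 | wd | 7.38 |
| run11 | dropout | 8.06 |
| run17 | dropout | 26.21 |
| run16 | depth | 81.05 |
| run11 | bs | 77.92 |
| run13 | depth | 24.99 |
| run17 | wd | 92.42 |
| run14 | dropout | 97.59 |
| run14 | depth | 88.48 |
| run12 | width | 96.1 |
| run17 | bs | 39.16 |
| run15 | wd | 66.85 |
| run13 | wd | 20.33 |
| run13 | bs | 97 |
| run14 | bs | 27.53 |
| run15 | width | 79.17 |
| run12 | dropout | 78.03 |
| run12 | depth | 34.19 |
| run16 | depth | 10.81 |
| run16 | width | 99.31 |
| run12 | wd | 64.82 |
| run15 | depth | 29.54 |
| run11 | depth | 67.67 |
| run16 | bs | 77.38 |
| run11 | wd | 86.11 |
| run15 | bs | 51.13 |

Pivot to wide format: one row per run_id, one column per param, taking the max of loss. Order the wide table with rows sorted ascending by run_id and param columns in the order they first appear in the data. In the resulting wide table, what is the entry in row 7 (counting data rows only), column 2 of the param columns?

92.42

With rows sorted ascending by run_id, row 7 is run_id=run17. param columns in first-appearance order: width, wd, dropout, depth, bs; column 2 is wd.
Long rows with run_id=run17, param=wd: max(2.76, 83.65, 92.42) = 92.42.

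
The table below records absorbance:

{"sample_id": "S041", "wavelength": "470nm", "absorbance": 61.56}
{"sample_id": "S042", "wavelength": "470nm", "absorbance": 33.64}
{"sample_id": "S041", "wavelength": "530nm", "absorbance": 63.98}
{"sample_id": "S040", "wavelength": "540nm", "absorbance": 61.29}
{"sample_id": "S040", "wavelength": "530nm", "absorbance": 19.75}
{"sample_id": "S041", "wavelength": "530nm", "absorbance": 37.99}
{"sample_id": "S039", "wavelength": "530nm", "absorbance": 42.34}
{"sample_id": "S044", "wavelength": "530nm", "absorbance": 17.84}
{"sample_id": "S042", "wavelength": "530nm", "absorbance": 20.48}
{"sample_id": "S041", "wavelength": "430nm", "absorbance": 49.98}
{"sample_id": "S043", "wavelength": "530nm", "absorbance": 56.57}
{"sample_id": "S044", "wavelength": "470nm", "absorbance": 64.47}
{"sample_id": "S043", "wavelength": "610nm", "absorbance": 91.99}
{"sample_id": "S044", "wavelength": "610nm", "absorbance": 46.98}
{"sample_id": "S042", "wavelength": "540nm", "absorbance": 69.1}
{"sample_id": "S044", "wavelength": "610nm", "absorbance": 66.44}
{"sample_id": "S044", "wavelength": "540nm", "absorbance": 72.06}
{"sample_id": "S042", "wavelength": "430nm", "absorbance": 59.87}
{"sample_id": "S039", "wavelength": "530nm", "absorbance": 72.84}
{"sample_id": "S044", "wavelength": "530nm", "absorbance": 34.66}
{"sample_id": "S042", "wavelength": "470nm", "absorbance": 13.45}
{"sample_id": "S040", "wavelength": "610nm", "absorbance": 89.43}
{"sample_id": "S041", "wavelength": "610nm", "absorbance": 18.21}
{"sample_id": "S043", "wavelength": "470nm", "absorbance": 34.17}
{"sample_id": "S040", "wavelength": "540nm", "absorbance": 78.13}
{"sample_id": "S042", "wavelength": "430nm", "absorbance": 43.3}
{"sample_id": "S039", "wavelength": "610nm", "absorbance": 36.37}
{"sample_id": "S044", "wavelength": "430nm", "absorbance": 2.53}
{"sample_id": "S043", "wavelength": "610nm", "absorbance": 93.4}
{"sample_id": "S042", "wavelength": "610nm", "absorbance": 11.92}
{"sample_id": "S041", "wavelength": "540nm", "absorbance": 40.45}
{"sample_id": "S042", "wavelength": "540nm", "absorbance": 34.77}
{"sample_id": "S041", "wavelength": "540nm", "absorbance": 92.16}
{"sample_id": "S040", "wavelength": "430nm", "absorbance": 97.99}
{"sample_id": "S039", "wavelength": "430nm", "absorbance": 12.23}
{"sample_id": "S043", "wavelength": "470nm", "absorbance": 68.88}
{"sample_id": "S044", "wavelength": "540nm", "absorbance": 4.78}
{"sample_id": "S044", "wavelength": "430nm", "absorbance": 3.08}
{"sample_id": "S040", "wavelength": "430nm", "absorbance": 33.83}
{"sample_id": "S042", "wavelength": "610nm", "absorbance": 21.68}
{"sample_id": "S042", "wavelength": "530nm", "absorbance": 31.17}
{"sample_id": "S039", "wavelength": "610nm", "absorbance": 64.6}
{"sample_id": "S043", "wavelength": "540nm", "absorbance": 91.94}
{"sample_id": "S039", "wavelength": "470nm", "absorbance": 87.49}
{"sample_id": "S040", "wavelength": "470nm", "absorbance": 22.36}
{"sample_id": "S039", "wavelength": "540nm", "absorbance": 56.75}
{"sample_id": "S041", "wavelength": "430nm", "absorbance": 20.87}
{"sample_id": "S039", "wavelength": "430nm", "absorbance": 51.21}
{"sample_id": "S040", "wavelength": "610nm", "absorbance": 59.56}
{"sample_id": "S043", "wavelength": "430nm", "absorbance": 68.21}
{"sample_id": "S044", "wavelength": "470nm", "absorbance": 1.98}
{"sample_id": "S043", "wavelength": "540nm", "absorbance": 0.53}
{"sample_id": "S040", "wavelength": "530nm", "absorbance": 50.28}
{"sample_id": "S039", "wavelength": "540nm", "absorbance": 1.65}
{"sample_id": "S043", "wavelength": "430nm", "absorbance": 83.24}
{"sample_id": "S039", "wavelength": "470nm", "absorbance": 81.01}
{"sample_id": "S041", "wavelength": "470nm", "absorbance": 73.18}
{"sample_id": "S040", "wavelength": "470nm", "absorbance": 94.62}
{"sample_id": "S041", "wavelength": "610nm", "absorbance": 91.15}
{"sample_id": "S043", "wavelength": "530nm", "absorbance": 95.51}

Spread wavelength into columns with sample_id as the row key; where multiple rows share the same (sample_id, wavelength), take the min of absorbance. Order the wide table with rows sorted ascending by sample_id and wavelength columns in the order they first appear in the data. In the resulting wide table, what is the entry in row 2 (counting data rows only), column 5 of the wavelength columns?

59.56

With rows sorted ascending by sample_id, row 2 is sample_id=S040. wavelength columns in first-appearance order: 470nm, 530nm, 540nm, 430nm, 610nm; column 5 is 610nm.
Long rows with sample_id=S040, wavelength=610nm: min(89.43, 59.56) = 59.56.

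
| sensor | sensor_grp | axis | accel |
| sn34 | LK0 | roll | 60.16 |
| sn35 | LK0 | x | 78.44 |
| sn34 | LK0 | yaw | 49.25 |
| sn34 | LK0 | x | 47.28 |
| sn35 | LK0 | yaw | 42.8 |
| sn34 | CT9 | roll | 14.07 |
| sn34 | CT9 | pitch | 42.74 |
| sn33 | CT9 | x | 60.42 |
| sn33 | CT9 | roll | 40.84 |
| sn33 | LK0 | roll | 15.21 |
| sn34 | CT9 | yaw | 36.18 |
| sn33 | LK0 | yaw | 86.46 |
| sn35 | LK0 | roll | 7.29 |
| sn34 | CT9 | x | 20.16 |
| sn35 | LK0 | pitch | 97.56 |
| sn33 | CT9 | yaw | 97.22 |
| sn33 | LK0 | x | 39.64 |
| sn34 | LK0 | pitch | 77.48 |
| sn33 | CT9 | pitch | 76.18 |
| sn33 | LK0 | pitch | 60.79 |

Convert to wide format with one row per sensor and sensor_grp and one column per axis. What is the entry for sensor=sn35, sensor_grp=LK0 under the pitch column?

Wide layout: rows indexed by sensor and sensor_grp, columns are the 4 distinct axis values (roll, x, yaw, pitch).
Cell (sensor=sn35, sensor_grp=LK0, axis=pitch) draws from the long row where sensor=sn35, sensor_grp=LK0 and axis=pitch, which has accel=97.56.

97.56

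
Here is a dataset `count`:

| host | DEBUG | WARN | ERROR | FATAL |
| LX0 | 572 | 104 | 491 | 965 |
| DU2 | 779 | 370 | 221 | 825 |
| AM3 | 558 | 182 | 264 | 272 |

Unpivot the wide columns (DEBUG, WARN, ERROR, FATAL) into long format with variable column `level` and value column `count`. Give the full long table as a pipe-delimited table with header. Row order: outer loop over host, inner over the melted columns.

Each (host, column) pair becomes one row: 3 × 4 = 12 rows.
For example, (LX0, DEBUG) → count=572.

| host | level | count |
| LX0 | DEBUG | 572 |
| LX0 | WARN | 104 |
| LX0 | ERROR | 491 |
| LX0 | FATAL | 965 |
| DU2 | DEBUG | 779 |
| DU2 | WARN | 370 |
| DU2 | ERROR | 221 |
| DU2 | FATAL | 825 |
| AM3 | DEBUG | 558 |
| AM3 | WARN | 182 |
| AM3 | ERROR | 264 |
| AM3 | FATAL | 272 |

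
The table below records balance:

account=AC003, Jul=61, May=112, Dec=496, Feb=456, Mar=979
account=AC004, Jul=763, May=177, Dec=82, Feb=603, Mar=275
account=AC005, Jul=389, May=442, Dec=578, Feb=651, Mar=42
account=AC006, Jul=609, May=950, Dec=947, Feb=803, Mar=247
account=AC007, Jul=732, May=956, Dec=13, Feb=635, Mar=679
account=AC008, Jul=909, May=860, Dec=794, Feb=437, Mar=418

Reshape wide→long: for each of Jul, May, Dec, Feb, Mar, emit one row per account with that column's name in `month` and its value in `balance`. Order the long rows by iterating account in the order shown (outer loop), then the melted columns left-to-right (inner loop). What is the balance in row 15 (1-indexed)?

30 rows total (6 × 5). Row 15: index ⌊(15-1)/5⌋ = 2 into account → AC005; (15-1) mod 5 = 4 into the melted columns → Mar.
So row 15 is (AC005, Mar, 42); balance = 42.

42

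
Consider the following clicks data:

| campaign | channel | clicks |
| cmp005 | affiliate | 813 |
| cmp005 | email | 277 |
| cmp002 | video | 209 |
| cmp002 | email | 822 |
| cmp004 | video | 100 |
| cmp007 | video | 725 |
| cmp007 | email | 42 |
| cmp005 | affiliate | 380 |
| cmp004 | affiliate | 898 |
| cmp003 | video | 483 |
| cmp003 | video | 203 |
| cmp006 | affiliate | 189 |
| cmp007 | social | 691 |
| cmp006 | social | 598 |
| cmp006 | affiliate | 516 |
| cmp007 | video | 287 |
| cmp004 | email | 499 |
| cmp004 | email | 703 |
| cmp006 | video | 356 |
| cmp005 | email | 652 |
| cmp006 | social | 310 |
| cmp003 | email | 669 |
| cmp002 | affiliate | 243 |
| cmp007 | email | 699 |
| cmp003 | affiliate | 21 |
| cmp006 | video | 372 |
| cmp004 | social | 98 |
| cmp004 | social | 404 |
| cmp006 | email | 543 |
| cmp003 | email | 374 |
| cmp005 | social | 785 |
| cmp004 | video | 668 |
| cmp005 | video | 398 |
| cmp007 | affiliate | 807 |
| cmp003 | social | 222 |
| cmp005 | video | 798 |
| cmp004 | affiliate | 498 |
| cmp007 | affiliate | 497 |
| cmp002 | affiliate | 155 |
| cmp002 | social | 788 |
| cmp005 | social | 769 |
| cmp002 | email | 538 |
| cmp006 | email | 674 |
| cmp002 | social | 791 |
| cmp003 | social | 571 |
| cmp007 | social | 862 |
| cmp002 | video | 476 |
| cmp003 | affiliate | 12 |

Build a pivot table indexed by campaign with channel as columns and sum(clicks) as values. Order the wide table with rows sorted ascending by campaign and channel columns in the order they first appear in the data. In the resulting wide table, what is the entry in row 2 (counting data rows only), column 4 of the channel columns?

793

With rows sorted ascending by campaign, row 2 is campaign=cmp003. channel columns in first-appearance order: affiliate, email, video, social; column 4 is social.
Long rows with campaign=cmp003, channel=social: 222 + 571 = 793.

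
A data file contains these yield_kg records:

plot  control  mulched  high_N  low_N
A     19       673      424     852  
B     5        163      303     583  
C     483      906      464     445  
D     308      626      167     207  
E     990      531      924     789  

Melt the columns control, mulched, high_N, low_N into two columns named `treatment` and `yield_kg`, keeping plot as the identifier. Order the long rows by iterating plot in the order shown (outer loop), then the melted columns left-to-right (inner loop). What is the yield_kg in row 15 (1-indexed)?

20 rows total (5 × 4). Row 15: index ⌊(15-1)/4⌋ = 3 into plot → D; (15-1) mod 4 = 2 into the melted columns → high_N.
So row 15 is (D, high_N, 167); yield_kg = 167.

167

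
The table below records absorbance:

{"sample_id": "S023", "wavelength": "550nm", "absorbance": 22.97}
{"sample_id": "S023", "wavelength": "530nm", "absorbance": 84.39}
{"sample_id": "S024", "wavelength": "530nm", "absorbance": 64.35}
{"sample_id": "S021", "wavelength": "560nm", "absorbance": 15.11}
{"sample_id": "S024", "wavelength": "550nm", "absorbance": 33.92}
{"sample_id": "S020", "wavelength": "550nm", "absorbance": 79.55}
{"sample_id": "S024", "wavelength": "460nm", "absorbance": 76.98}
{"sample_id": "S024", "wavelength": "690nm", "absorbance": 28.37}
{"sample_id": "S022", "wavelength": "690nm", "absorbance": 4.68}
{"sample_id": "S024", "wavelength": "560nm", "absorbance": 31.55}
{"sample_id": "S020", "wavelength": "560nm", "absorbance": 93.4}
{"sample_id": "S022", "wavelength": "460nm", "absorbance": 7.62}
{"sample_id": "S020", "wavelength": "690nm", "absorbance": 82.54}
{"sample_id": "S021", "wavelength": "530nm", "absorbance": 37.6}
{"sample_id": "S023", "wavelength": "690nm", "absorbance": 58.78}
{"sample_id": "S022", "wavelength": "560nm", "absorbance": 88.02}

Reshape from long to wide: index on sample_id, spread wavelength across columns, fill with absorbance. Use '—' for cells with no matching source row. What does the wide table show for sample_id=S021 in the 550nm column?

No long-format row has sample_id=S021 and wavelength=550nm, so the cell is —.

—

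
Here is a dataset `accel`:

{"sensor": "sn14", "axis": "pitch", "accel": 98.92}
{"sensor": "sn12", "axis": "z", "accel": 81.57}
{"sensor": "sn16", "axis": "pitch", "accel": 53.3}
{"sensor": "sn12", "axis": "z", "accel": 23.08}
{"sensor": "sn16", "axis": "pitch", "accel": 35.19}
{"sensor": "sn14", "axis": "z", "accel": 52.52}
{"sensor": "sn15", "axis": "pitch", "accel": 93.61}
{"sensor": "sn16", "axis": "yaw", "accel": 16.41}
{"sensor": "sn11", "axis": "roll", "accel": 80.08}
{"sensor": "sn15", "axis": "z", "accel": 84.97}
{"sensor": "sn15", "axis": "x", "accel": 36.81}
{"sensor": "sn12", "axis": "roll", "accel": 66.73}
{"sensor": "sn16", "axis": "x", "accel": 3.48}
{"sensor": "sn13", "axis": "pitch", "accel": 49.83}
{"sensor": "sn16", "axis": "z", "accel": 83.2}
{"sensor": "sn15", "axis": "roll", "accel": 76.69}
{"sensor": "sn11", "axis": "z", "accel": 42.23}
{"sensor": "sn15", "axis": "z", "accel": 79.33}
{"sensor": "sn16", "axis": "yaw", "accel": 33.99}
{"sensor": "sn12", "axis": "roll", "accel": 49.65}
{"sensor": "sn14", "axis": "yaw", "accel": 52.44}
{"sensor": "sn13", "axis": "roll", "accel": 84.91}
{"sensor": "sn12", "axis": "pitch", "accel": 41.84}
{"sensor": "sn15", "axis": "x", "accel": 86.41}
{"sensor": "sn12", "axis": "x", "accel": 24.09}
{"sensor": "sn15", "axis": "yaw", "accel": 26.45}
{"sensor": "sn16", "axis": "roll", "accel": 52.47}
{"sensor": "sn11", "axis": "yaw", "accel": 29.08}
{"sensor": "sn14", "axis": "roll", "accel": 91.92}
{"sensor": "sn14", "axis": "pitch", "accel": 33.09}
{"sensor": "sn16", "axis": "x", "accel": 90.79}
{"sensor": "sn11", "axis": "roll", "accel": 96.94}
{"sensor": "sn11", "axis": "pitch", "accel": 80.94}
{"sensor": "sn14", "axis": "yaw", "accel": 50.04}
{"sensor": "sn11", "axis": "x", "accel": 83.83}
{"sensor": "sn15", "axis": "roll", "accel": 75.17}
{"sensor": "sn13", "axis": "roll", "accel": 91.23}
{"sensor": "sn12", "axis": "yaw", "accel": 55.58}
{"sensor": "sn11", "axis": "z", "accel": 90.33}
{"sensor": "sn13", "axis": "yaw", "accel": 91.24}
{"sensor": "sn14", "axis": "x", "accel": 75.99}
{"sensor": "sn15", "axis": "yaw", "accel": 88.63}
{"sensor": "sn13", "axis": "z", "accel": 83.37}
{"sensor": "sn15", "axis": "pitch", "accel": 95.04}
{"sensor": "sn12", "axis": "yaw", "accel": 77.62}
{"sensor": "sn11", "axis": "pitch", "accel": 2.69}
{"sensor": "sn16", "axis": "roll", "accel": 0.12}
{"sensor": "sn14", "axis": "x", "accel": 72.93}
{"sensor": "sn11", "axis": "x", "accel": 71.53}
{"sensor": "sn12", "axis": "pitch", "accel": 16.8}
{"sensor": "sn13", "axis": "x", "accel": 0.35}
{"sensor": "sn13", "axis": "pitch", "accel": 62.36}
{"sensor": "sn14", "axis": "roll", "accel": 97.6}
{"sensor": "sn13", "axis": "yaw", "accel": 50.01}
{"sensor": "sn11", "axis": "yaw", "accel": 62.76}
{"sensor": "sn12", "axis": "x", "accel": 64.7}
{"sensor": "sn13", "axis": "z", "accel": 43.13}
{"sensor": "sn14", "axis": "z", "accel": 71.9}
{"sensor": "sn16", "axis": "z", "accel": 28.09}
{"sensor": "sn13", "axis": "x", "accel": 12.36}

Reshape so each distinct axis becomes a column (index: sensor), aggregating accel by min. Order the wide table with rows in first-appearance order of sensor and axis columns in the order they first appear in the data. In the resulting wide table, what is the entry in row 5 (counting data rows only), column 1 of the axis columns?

2.69

With rows in first-appearance order of sensor, row 5 is sensor=sn11. axis columns in first-appearance order: pitch, z, yaw, roll, x; column 1 is pitch.
Long rows with sensor=sn11, axis=pitch: min(80.94, 2.69) = 2.69.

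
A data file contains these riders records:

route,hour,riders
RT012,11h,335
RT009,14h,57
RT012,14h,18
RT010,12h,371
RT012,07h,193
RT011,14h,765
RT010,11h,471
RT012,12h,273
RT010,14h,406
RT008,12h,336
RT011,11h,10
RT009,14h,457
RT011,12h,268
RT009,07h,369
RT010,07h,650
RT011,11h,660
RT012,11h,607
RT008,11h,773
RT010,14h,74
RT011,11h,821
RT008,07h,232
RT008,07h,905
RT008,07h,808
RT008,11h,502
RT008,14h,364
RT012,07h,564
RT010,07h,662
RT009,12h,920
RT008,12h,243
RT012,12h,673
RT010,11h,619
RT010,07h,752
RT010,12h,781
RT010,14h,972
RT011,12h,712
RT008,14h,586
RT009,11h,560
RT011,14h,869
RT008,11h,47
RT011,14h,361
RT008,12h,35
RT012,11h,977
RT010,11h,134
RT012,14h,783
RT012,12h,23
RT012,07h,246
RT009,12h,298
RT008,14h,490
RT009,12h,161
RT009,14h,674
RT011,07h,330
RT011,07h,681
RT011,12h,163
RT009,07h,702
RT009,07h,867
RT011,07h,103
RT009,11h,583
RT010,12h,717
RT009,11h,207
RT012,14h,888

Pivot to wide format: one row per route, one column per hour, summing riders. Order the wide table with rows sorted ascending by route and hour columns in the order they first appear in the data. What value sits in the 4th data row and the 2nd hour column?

With rows sorted ascending by route, row 4 is route=RT011. hour columns in first-appearance order: 11h, 14h, 12h, 07h; column 2 is 14h.
Long rows with route=RT011, hour=14h: 765 + 869 + 361 = 1995.

1995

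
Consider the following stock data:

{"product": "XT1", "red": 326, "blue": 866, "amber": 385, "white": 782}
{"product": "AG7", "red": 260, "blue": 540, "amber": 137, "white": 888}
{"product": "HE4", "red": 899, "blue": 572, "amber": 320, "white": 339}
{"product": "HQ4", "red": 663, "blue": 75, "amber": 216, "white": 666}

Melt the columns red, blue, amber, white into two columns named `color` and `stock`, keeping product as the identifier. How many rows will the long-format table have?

16

4 product values × 4 melted columns = 16 rows.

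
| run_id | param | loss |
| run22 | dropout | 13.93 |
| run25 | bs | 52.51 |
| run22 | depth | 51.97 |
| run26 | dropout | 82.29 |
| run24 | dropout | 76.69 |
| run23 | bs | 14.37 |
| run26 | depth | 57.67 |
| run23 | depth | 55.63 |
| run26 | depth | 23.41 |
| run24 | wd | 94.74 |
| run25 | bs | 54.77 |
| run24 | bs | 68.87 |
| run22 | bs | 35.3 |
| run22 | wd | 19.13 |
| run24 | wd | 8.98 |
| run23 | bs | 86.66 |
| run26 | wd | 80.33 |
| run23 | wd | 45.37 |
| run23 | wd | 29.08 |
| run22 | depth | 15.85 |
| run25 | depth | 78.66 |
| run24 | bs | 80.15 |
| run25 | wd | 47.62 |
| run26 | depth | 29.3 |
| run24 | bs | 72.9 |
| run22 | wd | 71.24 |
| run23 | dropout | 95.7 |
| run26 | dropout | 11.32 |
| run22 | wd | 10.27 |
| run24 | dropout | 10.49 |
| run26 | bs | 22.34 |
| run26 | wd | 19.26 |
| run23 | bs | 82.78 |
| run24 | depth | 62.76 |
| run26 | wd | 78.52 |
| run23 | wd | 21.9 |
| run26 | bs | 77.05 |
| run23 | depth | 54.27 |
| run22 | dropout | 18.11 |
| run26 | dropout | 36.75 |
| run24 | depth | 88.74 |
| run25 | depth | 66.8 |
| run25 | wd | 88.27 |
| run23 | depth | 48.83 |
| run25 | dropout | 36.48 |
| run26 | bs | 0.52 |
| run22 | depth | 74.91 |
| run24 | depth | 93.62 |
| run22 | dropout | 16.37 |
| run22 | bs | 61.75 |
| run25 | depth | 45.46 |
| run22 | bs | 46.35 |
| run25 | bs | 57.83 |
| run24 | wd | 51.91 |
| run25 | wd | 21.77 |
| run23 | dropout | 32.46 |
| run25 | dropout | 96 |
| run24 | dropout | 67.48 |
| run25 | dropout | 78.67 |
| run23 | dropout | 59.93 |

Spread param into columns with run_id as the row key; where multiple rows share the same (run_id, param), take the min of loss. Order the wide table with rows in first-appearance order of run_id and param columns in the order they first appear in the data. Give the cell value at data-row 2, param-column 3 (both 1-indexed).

With rows in first-appearance order of run_id, row 2 is run_id=run25. param columns in first-appearance order: dropout, bs, depth, wd; column 3 is depth.
Long rows with run_id=run25, param=depth: min(78.66, 66.8, 45.46) = 45.46.

45.46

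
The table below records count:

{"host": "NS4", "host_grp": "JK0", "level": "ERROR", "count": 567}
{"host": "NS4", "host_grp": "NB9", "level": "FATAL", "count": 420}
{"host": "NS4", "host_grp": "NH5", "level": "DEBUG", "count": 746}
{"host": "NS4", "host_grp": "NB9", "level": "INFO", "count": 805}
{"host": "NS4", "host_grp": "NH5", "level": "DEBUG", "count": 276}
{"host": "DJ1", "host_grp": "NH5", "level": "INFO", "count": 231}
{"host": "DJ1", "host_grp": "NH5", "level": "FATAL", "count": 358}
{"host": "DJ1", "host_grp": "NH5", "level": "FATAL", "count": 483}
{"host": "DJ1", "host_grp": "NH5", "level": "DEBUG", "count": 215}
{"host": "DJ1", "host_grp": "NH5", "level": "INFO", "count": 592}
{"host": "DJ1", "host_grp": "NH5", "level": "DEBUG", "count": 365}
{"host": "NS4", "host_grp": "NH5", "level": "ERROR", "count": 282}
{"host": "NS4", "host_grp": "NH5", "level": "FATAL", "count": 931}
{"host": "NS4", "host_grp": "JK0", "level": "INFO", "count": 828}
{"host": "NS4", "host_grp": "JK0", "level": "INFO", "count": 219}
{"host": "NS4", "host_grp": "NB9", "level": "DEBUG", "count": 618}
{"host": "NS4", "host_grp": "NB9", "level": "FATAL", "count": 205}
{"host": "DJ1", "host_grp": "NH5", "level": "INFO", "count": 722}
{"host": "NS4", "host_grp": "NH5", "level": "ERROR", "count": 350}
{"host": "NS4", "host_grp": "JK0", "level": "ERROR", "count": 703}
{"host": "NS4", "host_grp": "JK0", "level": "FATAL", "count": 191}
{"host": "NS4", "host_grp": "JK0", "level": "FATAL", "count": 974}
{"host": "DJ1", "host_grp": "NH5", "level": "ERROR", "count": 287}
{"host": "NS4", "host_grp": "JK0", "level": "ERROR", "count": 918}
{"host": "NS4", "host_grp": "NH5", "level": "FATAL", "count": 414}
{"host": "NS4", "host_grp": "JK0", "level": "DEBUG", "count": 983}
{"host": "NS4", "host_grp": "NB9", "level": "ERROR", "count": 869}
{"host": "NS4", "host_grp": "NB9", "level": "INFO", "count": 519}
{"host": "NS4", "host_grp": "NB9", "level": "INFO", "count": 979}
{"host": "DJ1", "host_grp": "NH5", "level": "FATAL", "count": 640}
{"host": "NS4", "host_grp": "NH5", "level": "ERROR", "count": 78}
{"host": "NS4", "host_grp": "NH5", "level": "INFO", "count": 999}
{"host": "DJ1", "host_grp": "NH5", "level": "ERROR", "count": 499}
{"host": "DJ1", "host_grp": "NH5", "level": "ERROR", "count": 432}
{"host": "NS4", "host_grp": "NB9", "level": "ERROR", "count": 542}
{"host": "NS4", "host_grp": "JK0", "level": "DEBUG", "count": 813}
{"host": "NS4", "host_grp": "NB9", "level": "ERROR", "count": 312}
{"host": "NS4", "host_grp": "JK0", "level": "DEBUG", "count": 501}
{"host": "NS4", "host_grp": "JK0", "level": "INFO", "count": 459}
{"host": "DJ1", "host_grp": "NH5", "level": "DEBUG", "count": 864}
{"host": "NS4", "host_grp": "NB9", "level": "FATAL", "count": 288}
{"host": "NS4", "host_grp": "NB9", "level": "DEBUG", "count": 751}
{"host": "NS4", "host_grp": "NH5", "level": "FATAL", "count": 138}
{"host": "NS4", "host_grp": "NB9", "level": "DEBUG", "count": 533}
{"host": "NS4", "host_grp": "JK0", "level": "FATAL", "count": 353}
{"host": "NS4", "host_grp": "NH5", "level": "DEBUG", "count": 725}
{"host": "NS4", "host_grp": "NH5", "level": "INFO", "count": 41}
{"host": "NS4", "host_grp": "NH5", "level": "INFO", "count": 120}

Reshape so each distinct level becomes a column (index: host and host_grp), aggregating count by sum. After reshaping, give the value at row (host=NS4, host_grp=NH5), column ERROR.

710

Rows with host=NS4, host_grp=NH5 and level=ERROR: count values are 282, 350, 78.
282 + 350 + 78 = 710.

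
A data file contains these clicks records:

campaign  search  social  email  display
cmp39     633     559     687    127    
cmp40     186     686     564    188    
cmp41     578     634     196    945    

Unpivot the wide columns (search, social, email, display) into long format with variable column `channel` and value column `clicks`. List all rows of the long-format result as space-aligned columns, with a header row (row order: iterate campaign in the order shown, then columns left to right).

Each (campaign, column) pair becomes one row: 3 × 4 = 12 rows.
For example, (cmp39, search) → clicks=633.

campaign  channel  clicks
cmp39     search   633   
cmp39     social   559   
cmp39     email    687   
cmp39     display  127   
cmp40     search   186   
cmp40     social   686   
cmp40     email    564   
cmp40     display  188   
cmp41     search   578   
cmp41     social   634   
cmp41     email    196   
cmp41     display  945   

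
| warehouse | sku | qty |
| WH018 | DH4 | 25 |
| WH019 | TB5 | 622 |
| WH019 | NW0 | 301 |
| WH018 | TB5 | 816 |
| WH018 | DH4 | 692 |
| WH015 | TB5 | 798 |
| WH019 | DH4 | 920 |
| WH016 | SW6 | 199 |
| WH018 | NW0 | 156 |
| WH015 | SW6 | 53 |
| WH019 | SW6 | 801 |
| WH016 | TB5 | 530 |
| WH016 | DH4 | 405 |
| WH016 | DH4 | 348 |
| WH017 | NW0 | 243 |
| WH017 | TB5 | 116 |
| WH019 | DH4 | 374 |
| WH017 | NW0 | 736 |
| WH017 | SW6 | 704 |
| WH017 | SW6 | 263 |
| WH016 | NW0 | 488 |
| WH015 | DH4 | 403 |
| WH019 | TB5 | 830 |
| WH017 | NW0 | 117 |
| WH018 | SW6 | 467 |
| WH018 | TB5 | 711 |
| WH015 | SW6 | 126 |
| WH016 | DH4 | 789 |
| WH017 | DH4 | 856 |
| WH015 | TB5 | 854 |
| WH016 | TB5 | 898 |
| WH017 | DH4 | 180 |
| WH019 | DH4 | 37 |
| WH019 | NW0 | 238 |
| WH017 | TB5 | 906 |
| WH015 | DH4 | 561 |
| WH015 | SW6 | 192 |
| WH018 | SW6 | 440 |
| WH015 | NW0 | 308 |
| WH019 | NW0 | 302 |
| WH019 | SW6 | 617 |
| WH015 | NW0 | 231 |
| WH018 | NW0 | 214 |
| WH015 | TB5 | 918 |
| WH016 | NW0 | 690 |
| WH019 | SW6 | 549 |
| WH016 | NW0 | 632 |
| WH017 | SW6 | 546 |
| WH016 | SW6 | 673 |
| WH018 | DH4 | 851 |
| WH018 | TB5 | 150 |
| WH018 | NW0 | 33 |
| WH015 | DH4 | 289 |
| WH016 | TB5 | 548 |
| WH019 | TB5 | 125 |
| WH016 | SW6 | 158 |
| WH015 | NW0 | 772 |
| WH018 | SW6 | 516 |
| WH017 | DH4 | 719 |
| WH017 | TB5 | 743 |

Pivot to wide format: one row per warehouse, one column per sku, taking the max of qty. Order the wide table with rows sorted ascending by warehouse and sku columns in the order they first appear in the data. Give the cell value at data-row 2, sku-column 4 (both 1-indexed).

673

With rows sorted ascending by warehouse, row 2 is warehouse=WH016. sku columns in first-appearance order: DH4, TB5, NW0, SW6; column 4 is SW6.
Long rows with warehouse=WH016, sku=SW6: max(199, 673, 158) = 673.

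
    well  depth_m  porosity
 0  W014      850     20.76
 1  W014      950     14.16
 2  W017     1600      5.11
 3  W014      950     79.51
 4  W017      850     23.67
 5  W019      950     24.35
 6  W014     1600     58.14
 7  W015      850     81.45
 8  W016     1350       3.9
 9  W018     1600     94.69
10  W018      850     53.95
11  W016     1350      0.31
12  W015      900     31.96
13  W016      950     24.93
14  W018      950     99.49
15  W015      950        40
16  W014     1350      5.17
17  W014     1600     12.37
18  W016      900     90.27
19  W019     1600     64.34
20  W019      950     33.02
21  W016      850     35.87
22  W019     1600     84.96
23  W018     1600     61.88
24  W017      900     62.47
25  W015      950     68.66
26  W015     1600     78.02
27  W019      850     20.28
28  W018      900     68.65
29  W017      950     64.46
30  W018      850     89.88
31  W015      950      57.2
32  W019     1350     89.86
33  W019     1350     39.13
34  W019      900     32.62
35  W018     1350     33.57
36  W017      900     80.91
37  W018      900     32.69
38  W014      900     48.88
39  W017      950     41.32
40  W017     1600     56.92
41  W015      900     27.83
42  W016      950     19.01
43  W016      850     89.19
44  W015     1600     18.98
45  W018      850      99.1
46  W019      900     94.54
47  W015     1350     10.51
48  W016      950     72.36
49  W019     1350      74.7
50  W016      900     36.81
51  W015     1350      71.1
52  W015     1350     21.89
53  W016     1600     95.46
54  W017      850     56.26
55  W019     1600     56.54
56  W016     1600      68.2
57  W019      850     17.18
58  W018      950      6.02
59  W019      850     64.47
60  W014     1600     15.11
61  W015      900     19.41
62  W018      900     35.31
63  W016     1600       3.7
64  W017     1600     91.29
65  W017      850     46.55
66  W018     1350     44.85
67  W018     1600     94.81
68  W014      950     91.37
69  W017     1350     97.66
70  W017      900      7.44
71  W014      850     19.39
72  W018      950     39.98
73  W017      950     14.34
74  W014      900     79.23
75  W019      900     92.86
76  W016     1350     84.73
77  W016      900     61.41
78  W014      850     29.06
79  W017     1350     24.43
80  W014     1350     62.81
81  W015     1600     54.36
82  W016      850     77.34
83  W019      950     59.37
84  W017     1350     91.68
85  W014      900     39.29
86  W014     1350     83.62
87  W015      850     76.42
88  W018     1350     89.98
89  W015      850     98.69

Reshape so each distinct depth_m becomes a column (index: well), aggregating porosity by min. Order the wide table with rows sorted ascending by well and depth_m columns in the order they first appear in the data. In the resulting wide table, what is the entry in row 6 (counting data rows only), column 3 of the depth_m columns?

56.54

With rows sorted ascending by well, row 6 is well=W019. depth_m columns in first-appearance order: 850, 950, 1600, 1350, 900; column 3 is 1600.
Long rows with well=W019, depth_m=1600: min(64.34, 84.96, 56.54) = 56.54.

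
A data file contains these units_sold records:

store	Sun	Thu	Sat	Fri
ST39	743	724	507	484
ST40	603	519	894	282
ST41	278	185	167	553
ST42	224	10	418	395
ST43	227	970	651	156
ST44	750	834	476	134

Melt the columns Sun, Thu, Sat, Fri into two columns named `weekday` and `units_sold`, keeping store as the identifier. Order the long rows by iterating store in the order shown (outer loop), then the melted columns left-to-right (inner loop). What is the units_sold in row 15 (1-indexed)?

418

24 rows total (6 × 4). Row 15: index ⌊(15-1)/4⌋ = 3 into store → ST42; (15-1) mod 4 = 2 into the melted columns → Sat.
So row 15 is (ST42, Sat, 418); units_sold = 418.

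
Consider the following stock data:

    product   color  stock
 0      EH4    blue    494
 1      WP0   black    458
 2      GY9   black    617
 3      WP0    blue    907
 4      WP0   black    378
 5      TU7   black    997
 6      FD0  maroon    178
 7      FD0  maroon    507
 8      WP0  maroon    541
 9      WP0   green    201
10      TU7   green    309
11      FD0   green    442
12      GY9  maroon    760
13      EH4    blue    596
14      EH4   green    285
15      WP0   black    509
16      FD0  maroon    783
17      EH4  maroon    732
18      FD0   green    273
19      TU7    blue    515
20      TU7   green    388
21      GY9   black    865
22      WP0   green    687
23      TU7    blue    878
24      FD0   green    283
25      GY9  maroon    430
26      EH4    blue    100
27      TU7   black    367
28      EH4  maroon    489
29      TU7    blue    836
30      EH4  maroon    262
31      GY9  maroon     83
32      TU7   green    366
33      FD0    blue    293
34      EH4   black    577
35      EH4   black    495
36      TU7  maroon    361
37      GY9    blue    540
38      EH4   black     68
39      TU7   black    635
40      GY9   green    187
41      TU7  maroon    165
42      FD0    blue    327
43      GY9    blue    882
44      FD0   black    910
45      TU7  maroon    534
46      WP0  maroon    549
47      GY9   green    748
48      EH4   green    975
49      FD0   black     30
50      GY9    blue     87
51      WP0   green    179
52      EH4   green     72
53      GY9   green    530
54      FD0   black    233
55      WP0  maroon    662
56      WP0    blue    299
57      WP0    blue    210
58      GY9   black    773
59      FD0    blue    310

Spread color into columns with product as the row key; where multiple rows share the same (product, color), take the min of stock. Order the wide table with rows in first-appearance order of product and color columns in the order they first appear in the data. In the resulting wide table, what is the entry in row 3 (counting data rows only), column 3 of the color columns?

83

With rows in first-appearance order of product, row 3 is product=GY9. color columns in first-appearance order: blue, black, maroon, green; column 3 is maroon.
Long rows with product=GY9, color=maroon: min(760, 430, 83) = 83.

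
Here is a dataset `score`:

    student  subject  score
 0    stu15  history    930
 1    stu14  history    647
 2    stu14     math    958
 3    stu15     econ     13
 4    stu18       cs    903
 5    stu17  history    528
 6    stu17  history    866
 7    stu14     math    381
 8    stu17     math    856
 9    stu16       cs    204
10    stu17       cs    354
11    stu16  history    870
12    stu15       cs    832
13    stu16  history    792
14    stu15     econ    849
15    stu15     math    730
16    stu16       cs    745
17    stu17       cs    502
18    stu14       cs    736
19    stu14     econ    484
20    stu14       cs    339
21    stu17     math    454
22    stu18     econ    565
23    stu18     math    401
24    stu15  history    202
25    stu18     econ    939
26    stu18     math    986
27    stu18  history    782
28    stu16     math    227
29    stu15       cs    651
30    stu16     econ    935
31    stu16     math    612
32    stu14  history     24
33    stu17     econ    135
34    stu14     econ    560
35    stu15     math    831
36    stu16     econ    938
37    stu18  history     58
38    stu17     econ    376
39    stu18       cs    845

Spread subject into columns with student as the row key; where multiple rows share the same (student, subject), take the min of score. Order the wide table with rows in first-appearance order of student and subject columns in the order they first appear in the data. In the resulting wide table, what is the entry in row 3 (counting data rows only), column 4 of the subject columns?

With rows in first-appearance order of student, row 3 is student=stu18. subject columns in first-appearance order: history, math, econ, cs; column 4 is cs.
Long rows with student=stu18, subject=cs: min(903, 845) = 845.

845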